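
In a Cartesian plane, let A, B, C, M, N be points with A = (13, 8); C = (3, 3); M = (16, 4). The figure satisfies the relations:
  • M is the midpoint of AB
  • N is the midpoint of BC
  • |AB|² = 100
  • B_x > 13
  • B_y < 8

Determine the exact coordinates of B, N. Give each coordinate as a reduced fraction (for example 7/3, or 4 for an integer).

1. B_x = 19  [B = 2·M−A = 2·(16, 4)−(13, 8)]
2. B_y = 0  [B = 2·M−A = 2·(16, 4)−(13, 8)]
   so B = (19, 0)
3. N_x = 11  [2·N = B+C = (19, 0)+(3, 3)]
4. N_y = 3/2  [2·N = B+C = (19, 0)+(3, 3)]
   so N = (11, 3/2)

B = (19, 0)
N = (11, 3/2)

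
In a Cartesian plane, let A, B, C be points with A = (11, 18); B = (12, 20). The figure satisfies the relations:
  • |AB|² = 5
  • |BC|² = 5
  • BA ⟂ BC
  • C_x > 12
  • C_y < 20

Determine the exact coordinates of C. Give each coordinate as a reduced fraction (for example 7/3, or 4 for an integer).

1. C_x = 14  [[BA ⟂ BC ⇒ -1x-2y+52=0] ∩ [|C−(12, 20)|²=5]]
2. C_y = 19  [[BA ⟂ BC ⇒ -1x-2y+52=0] ∩ [|C−(12, 20)|²=5]]
   so C = (14, 19)

C = (14, 19)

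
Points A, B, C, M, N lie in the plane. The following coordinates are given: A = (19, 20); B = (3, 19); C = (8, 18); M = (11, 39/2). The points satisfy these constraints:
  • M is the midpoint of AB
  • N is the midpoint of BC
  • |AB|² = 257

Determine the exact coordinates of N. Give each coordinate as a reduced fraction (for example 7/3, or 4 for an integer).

1. N_x = 11/2  [2·N = B+C = (3, 19)+(8, 18)]
2. N_y = 37/2  [2·N = B+C = (3, 19)+(8, 18)]
   so N = (11/2, 37/2)

N = (11/2, 37/2)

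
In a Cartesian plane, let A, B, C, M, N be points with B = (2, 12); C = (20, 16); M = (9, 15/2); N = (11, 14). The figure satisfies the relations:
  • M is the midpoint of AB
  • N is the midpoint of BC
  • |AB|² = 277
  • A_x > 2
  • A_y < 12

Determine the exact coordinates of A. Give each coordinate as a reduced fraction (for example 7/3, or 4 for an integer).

1. A_x = 16  [A = 2·M−B = 2·(9, 15/2)−(2, 12)]
2. A_y = 3  [A = 2·M−B = 2·(9, 15/2)−(2, 12)]
   so A = (16, 3)

A = (16, 3)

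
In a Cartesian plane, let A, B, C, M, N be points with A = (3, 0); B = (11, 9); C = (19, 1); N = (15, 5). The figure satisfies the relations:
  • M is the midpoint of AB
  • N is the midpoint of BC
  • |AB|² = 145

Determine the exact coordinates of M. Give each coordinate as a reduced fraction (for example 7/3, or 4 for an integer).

1. M_x = 7  [2·M = A+B = (3, 0)+(11, 9)]
2. M_y = 9/2  [2·M = A+B = (3, 0)+(11, 9)]
   so M = (7, 9/2)

M = (7, 9/2)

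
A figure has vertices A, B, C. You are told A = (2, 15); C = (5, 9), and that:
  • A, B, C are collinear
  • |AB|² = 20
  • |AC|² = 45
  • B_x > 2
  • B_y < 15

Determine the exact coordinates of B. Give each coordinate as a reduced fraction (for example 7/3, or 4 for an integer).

1. B_x = 4  [[A, B, C are collinear ⇒ -6x-3y+57=0] ∩ [|B−(2, 15)|²=20]]
2. B_y = 11  [[A, B, C are collinear ⇒ -6x-3y+57=0] ∩ [|B−(2, 15)|²=20]]
   so B = (4, 11)

B = (4, 11)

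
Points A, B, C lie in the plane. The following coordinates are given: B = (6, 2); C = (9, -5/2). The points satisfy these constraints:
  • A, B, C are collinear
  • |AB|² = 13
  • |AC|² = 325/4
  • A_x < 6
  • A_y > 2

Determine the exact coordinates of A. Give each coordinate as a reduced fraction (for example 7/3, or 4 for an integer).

1. A_x = 4  [[A, B, C are collinear ⇒ 9/2x+3y-33=0] ∩ [|A−(6, 2)|²=13]]
2. A_y = 5  [[A, B, C are collinear ⇒ 9/2x+3y-33=0] ∩ [|A−(6, 2)|²=13]]
   so A = (4, 5)

A = (4, 5)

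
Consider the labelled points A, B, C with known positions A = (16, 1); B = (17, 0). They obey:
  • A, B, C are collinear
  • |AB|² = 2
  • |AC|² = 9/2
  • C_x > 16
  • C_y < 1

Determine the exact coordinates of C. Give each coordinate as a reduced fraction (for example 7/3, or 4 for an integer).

1. C_x = 35/2  [[A, B, C are collinear ⇒ 1x+1y-17=0] ∩ [|C−(16, 1)|²=9/2]]
2. C_y = -1/2  [[A, B, C are collinear ⇒ 1x+1y-17=0] ∩ [|C−(16, 1)|²=9/2]]
   so C = (35/2, -1/2)

C = (35/2, -1/2)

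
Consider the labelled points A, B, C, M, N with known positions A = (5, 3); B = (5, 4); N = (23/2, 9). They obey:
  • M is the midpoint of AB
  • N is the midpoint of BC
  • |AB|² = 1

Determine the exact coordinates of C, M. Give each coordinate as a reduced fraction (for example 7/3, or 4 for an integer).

1. M_x = 5  [2·M = A+B = (5, 3)+(5, 4)]
2. M_y = 7/2  [2·M = A+B = (5, 3)+(5, 4)]
   so M = (5, 7/2)
3. C_x = 18  [C = 2·N−B = 2·(23/2, 9)−(5, 4)]
4. C_y = 14  [C = 2·N−B = 2·(23/2, 9)−(5, 4)]
   so C = (18, 14)

C = (18, 14)
M = (5, 7/2)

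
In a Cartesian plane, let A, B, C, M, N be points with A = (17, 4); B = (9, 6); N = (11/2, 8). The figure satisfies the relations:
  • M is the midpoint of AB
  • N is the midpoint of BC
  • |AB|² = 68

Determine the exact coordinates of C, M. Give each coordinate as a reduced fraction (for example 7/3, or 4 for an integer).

1. M_x = 13  [2·M = A+B = (17, 4)+(9, 6)]
2. M_y = 5  [2·M = A+B = (17, 4)+(9, 6)]
   so M = (13, 5)
3. C_x = 2  [C = 2·N−B = 2·(11/2, 8)−(9, 6)]
4. C_y = 10  [C = 2·N−B = 2·(11/2, 8)−(9, 6)]
   so C = (2, 10)

C = (2, 10)
M = (13, 5)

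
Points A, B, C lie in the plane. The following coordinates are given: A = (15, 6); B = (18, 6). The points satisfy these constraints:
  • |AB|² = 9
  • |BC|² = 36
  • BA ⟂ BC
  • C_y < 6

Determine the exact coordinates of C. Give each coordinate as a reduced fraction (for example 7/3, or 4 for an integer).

C = (18, 0)

1. C_x = 18  [[BA ⟂ BC ⇒ -3x+54=0] ∩ [|C−(18, 6)|²=36]]
2. C_y = 0  [[BA ⟂ BC ⇒ -3x+54=0] ∩ [|C−(18, 6)|²=36]]
   so C = (18, 0)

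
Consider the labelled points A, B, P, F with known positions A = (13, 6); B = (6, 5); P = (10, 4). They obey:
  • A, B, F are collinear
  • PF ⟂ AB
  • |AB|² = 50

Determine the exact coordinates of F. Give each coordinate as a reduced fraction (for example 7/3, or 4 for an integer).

F = (489/50, 277/50)

1. F_x = 489/50  [[A, B, F are collinear ⇒ 1x-7y+29=0] ∩ [PF ⟂ AB ⇒ -7x-1y+74=0]]
2. F_y = 277/50  [[A, B, F are collinear ⇒ 1x-7y+29=0] ∩ [PF ⟂ AB ⇒ -7x-1y+74=0]]
   so F = (489/50, 277/50)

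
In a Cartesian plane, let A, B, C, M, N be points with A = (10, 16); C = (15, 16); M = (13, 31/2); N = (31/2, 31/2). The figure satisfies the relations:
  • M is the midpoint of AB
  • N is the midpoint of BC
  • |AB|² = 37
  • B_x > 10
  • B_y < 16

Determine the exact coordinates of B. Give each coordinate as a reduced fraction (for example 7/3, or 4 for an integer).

B = (16, 15)

1. B_x = 16  [B = 2·M−A = 2·(13, 31/2)−(10, 16)]
2. B_y = 15  [B = 2·M−A = 2·(13, 31/2)−(10, 16)]
   so B = (16, 15)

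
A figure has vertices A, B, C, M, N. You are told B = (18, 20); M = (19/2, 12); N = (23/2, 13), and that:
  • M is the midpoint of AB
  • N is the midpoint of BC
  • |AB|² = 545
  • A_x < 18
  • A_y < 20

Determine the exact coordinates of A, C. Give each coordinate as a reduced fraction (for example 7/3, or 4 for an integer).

1. A_x = 1  [A = 2·M−B = 2·(19/2, 12)−(18, 20)]
2. A_y = 4  [A = 2·M−B = 2·(19/2, 12)−(18, 20)]
   so A = (1, 4)
3. C_x = 5  [C = 2·N−B = 2·(23/2, 13)−(18, 20)]
4. C_y = 6  [C = 2·N−B = 2·(23/2, 13)−(18, 20)]
   so C = (5, 6)

A = (1, 4)
C = (5, 6)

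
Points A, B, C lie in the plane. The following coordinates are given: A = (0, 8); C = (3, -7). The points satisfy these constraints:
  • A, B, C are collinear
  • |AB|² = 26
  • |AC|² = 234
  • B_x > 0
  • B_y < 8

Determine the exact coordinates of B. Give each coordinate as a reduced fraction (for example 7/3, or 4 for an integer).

1. B_x = 1  [[A, B, C are collinear ⇒ -15x-3y+24=0] ∩ [|B−(0, 8)|²=26]]
2. B_y = 3  [[A, B, C are collinear ⇒ -15x-3y+24=0] ∩ [|B−(0, 8)|²=26]]
   so B = (1, 3)

B = (1, 3)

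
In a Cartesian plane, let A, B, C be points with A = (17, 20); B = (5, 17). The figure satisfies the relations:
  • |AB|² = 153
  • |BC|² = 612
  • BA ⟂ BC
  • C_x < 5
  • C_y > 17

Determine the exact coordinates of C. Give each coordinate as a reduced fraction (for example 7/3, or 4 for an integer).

C = (-1, 41)

1. C_x = -1  [[BA ⟂ BC ⇒ 12x+3y-111=0] ∩ [|C−(5, 17)|²=612]]
2. C_y = 41  [[BA ⟂ BC ⇒ 12x+3y-111=0] ∩ [|C−(5, 17)|²=612]]
   so C = (-1, 41)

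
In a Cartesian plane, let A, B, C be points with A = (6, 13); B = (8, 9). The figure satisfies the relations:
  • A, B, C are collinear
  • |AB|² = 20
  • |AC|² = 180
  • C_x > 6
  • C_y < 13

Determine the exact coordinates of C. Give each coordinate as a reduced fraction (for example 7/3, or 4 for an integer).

C = (12, 1)

1. C_x = 12  [[A, B, C are collinear ⇒ 4x+2y-50=0] ∩ [|C−(6, 13)|²=180]]
2. C_y = 1  [[A, B, C are collinear ⇒ 4x+2y-50=0] ∩ [|C−(6, 13)|²=180]]
   so C = (12, 1)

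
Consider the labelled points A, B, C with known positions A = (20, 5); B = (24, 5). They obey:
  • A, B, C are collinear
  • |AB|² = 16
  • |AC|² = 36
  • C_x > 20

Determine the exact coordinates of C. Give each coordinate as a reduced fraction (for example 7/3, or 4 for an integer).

1. C_x = 26  [[A, B, C are collinear ⇒ 4y-20=0] ∩ [|C−(20, 5)|²=36]]
2. C_y = 5  [[A, B, C are collinear ⇒ 4y-20=0] ∩ [|C−(20, 5)|²=36]]
   so C = (26, 5)

C = (26, 5)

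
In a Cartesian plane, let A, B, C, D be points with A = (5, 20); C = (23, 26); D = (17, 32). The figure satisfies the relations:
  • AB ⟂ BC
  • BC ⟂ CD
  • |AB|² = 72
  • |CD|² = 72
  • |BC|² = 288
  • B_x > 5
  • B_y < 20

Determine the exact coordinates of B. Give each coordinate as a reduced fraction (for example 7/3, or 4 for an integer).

B = (11, 14)

1. B_x = 11  [[BC ⟂ CD ⇒ 6x-6y+18=0] ∩ [|B−(5, 20)|²=72]]
2. B_y = 14  [[BC ⟂ CD ⇒ 6x-6y+18=0] ∩ [|B−(5, 20)|²=72]]
   so B = (11, 14)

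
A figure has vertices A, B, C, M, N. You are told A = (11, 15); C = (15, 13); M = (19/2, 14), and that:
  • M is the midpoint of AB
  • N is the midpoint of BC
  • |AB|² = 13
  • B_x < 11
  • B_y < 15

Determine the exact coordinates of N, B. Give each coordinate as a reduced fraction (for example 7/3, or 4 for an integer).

1. B_x = 8  [B = 2·M−A = 2·(19/2, 14)−(11, 15)]
2. B_y = 13  [B = 2·M−A = 2·(19/2, 14)−(11, 15)]
   so B = (8, 13)
3. N_x = 23/2  [2·N = B+C = (8, 13)+(15, 13)]
4. N_y = 13  [2·N = B+C = (8, 13)+(15, 13)]
   so N = (23/2, 13)

N = (23/2, 13)
B = (8, 13)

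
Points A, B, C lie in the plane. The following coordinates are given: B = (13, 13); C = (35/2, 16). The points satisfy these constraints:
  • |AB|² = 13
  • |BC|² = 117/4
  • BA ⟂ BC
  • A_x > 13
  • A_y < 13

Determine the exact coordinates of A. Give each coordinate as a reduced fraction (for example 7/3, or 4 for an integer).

1. A_x = 15  [[BA ⟂ BC ⇒ 9/2x+3y-195/2=0] ∩ [|A−(13, 13)|²=13]]
2. A_y = 10  [[BA ⟂ BC ⇒ 9/2x+3y-195/2=0] ∩ [|A−(13, 13)|²=13]]
   so A = (15, 10)

A = (15, 10)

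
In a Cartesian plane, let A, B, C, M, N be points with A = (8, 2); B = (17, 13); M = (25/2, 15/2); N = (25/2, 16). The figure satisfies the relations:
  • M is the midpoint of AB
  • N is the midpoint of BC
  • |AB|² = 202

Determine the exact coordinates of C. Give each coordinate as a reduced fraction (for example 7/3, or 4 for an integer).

1. C_x = 8  [C = 2·N−B = 2·(25/2, 16)−(17, 13)]
2. C_y = 19  [C = 2·N−B = 2·(25/2, 16)−(17, 13)]
   so C = (8, 19)

C = (8, 19)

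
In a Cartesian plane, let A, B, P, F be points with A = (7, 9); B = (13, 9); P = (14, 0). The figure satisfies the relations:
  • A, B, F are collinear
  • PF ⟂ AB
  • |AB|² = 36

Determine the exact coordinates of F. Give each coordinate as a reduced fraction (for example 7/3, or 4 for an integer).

F = (14, 9)

1. F_x = 14  [[A, B, F are collinear ⇒ 6y-54=0] ∩ [PF ⟂ AB ⇒ 6x-84=0]]
2. F_y = 9  [[A, B, F are collinear ⇒ 6y-54=0] ∩ [PF ⟂ AB ⇒ 6x-84=0]]
   so F = (14, 9)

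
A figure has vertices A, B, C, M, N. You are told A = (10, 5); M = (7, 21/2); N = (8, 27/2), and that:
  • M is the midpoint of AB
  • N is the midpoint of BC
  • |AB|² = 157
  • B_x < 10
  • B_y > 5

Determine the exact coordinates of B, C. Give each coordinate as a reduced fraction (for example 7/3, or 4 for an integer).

1. B_x = 4  [B = 2·M−A = 2·(7, 21/2)−(10, 5)]
2. B_y = 16  [B = 2·M−A = 2·(7, 21/2)−(10, 5)]
   so B = (4, 16)
3. C_x = 12  [C = 2·N−B = 2·(8, 27/2)−(4, 16)]
4. C_y = 11  [C = 2·N−B = 2·(8, 27/2)−(4, 16)]
   so C = (12, 11)

B = (4, 16)
C = (12, 11)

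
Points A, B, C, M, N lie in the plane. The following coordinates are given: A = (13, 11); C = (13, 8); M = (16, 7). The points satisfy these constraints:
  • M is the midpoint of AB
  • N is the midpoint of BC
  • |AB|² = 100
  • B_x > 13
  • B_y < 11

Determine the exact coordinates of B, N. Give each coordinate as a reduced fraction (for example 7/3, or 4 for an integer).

1. B_x = 19  [B = 2·M−A = 2·(16, 7)−(13, 11)]
2. B_y = 3  [B = 2·M−A = 2·(16, 7)−(13, 11)]
   so B = (19, 3)
3. N_x = 16  [2·N = B+C = (19, 3)+(13, 8)]
4. N_y = 11/2  [2·N = B+C = (19, 3)+(13, 8)]
   so N = (16, 11/2)

B = (19, 3)
N = (16, 11/2)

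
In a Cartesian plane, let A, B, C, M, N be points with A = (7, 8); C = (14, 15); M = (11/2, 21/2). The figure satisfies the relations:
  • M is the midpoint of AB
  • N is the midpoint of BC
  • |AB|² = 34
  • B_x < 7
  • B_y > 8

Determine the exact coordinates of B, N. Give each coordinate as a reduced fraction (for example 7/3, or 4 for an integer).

B = (4, 13)
N = (9, 14)

1. B_x = 4  [B = 2·M−A = 2·(11/2, 21/2)−(7, 8)]
2. B_y = 13  [B = 2·M−A = 2·(11/2, 21/2)−(7, 8)]
   so B = (4, 13)
3. N_x = 9  [2·N = B+C = (4, 13)+(14, 15)]
4. N_y = 14  [2·N = B+C = (4, 13)+(14, 15)]
   so N = (9, 14)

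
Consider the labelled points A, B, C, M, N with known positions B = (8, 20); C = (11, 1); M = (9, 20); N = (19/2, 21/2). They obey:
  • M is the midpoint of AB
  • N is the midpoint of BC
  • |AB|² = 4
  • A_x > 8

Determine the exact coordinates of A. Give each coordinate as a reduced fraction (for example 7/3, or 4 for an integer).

A = (10, 20)

1. A_x = 10  [A = 2·M−B = 2·(9, 20)−(8, 20)]
2. A_y = 20  [A = 2·M−B = 2·(9, 20)−(8, 20)]
   so A = (10, 20)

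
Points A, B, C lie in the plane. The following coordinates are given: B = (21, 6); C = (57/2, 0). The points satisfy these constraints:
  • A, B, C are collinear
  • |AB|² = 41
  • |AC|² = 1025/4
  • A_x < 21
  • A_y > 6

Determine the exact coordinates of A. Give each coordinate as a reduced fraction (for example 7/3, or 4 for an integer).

A = (16, 10)

1. A_x = 16  [[A, B, C are collinear ⇒ 6x+15/2y-171=0] ∩ [|A−(21, 6)|²=41]]
2. A_y = 10  [[A, B, C are collinear ⇒ 6x+15/2y-171=0] ∩ [|A−(21, 6)|²=41]]
   so A = (16, 10)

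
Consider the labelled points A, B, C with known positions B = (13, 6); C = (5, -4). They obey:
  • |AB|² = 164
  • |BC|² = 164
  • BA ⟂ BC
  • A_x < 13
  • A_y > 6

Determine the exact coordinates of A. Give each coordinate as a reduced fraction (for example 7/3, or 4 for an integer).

A = (3, 14)

1. A_x = 3  [[BA ⟂ BC ⇒ -8x-10y+164=0] ∩ [|A−(13, 6)|²=164]]
2. A_y = 14  [[BA ⟂ BC ⇒ -8x-10y+164=0] ∩ [|A−(13, 6)|²=164]]
   so A = (3, 14)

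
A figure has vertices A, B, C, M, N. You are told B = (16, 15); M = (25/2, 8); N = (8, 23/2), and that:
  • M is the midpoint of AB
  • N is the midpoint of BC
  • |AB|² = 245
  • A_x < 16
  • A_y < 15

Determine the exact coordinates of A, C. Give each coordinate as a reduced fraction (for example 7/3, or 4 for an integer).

A = (9, 1)
C = (0, 8)

1. A_x = 9  [A = 2·M−B = 2·(25/2, 8)−(16, 15)]
2. A_y = 1  [A = 2·M−B = 2·(25/2, 8)−(16, 15)]
   so A = (9, 1)
3. C_x = 0  [C = 2·N−B = 2·(8, 23/2)−(16, 15)]
4. C_y = 8  [C = 2·N−B = 2·(8, 23/2)−(16, 15)]
   so C = (0, 8)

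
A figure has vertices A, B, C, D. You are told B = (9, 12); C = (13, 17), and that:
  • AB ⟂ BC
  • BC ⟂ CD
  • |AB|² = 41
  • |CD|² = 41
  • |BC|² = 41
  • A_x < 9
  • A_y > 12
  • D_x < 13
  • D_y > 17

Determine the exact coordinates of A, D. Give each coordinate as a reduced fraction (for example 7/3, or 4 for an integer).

A = (4, 16)
D = (8, 21)

1. A_x = 4  [[AB ⟂ BC ⇒ -4x-5y+96=0] ∩ [|A−(9, 12)|²=41]]
2. A_y = 16  [[AB ⟂ BC ⇒ -4x-5y+96=0] ∩ [|A−(9, 12)|²=41]]
   so A = (4, 16)
3. D_x = 8  [[BC ⟂ CD ⇒ 4x+5y-137=0] ∩ [|D−(13, 17)|²=41]]
4. D_y = 21  [[BC ⟂ CD ⇒ 4x+5y-137=0] ∩ [|D−(13, 17)|²=41]]
   so D = (8, 21)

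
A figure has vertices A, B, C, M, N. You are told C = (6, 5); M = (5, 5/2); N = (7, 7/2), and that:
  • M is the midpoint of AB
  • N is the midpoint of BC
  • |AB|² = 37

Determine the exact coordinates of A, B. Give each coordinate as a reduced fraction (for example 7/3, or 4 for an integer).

1. B_x = 8  [B = 2·N−C = 2·(7, 7/2)−(6, 5)]
2. B_y = 2  [B = 2·N−C = 2·(7, 7/2)−(6, 5)]
   so B = (8, 2)
3. A_x = 2  [A = 2·M−B = 2·(5, 5/2)−(8, 2)]
4. A_y = 3  [A = 2·M−B = 2·(5, 5/2)−(8, 2)]
   so A = (2, 3)

A = (2, 3)
B = (8, 2)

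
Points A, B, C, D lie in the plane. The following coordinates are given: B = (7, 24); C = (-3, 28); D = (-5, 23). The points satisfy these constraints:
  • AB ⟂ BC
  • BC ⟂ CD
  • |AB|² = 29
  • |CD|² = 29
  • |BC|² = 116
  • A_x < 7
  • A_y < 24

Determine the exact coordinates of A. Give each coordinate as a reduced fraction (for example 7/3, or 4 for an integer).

1. A_x = 5  [[AB ⟂ BC ⇒ 10x-4y+26=0] ∩ [|A−(7, 24)|²=29]]
2. A_y = 19  [[AB ⟂ BC ⇒ 10x-4y+26=0] ∩ [|A−(7, 24)|²=29]]
   so A = (5, 19)

A = (5, 19)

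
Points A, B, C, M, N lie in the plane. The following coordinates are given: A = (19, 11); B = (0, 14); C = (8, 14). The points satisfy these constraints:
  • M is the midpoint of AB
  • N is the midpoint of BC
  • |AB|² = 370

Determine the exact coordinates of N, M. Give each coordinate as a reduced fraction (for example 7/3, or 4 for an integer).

1. M_x = 19/2  [2·M = A+B = (19, 11)+(0, 14)]
2. M_y = 25/2  [2·M = A+B = (19, 11)+(0, 14)]
   so M = (19/2, 25/2)
3. N_x = 4  [2·N = B+C = (0, 14)+(8, 14)]
4. N_y = 14  [2·N = B+C = (0, 14)+(8, 14)]
   so N = (4, 14)

N = (4, 14)
M = (19/2, 25/2)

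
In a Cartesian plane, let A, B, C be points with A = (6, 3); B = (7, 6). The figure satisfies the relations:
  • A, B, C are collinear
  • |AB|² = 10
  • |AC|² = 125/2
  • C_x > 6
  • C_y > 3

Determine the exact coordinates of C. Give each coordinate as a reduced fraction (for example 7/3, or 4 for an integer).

C = (17/2, 21/2)

1. C_x = 17/2  [[A, B, C are collinear ⇒ -3x+1y+15=0] ∩ [|C−(6, 3)|²=125/2]]
2. C_y = 21/2  [[A, B, C are collinear ⇒ -3x+1y+15=0] ∩ [|C−(6, 3)|²=125/2]]
   so C = (17/2, 21/2)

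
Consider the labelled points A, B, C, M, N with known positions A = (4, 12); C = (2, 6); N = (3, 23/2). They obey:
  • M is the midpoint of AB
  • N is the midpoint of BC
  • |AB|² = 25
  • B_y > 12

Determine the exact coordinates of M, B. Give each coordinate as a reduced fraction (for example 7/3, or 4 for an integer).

M = (4, 29/2)
B = (4, 17)

1. B_x = 4  [B = 2·N−C = 2·(3, 23/2)−(2, 6)]
2. B_y = 17  [B = 2·N−C = 2·(3, 23/2)−(2, 6)]
   so B = (4, 17)
3. M_x = 4  [2·M = A+B = (4, 12)+(4, 17)]
4. M_y = 29/2  [2·M = A+B = (4, 12)+(4, 17)]
   so M = (4, 29/2)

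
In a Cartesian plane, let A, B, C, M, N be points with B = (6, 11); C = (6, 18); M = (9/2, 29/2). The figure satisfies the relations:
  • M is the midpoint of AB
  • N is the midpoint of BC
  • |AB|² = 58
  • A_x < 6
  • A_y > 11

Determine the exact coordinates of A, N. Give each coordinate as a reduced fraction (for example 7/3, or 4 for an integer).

A = (3, 18)
N = (6, 29/2)

1. A_x = 3  [A = 2·M−B = 2·(9/2, 29/2)−(6, 11)]
2. A_y = 18  [A = 2·M−B = 2·(9/2, 29/2)−(6, 11)]
   so A = (3, 18)
3. N_x = 6  [2·N = B+C = (6, 11)+(6, 18)]
4. N_y = 29/2  [2·N = B+C = (6, 11)+(6, 18)]
   so N = (6, 29/2)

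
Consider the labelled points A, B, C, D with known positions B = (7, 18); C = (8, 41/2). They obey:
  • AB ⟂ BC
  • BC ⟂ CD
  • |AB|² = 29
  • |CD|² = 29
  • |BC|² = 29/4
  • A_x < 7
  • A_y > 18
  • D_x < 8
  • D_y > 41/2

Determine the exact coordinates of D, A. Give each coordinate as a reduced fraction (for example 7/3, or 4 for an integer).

D = (3, 45/2)
A = (2, 20)

1. D_x = 3  [[BC ⟂ CD ⇒ 1x+5/2y-237/4=0] ∩ [|D−(8, 41/2)|²=29]]
2. D_y = 45/2  [[BC ⟂ CD ⇒ 1x+5/2y-237/4=0] ∩ [|D−(8, 41/2)|²=29]]
   so D = (3, 45/2)
3. A_x = 2  [[AB ⟂ BC ⇒ -1x-5/2y+52=0] ∩ [|A−(7, 18)|²=29]]
4. A_y = 20  [[AB ⟂ BC ⇒ -1x-5/2y+52=0] ∩ [|A−(7, 18)|²=29]]
   so A = (2, 20)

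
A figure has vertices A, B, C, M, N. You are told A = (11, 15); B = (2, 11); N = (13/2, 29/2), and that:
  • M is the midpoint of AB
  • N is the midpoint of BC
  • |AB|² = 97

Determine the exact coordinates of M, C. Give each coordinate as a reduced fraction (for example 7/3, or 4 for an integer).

M = (13/2, 13)
C = (11, 18)

1. M_x = 13/2  [2·M = A+B = (11, 15)+(2, 11)]
2. M_y = 13  [2·M = A+B = (11, 15)+(2, 11)]
   so M = (13/2, 13)
3. C_x = 11  [C = 2·N−B = 2·(13/2, 29/2)−(2, 11)]
4. C_y = 18  [C = 2·N−B = 2·(13/2, 29/2)−(2, 11)]
   so C = (11, 18)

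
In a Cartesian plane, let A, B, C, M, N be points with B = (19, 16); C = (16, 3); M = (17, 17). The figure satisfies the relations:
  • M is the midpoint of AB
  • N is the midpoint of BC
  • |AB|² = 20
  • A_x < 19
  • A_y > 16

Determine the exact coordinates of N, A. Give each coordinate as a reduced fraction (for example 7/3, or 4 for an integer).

N = (35/2, 19/2)
A = (15, 18)

1. A_x = 15  [A = 2·M−B = 2·(17, 17)−(19, 16)]
2. A_y = 18  [A = 2·M−B = 2·(17, 17)−(19, 16)]
   so A = (15, 18)
3. N_x = 35/2  [2·N = B+C = (19, 16)+(16, 3)]
4. N_y = 19/2  [2·N = B+C = (19, 16)+(16, 3)]
   so N = (35/2, 19/2)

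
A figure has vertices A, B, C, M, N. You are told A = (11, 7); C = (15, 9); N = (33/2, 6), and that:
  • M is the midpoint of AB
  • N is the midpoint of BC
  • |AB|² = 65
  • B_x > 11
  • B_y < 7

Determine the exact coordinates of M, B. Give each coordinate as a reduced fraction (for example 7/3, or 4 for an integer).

M = (29/2, 5)
B = (18, 3)

1. B_x = 18  [B = 2·N−C = 2·(33/2, 6)−(15, 9)]
2. B_y = 3  [B = 2·N−C = 2·(33/2, 6)−(15, 9)]
   so B = (18, 3)
3. M_x = 29/2  [2·M = A+B = (11, 7)+(18, 3)]
4. M_y = 5  [2·M = A+B = (11, 7)+(18, 3)]
   so M = (29/2, 5)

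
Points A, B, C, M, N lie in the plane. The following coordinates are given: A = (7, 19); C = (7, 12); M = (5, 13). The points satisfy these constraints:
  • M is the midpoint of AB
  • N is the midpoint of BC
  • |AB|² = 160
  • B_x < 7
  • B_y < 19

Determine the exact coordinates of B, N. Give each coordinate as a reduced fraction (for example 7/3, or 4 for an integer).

B = (3, 7)
N = (5, 19/2)

1. B_x = 3  [B = 2·M−A = 2·(5, 13)−(7, 19)]
2. B_y = 7  [B = 2·M−A = 2·(5, 13)−(7, 19)]
   so B = (3, 7)
3. N_x = 5  [2·N = B+C = (3, 7)+(7, 12)]
4. N_y = 19/2  [2·N = B+C = (3, 7)+(7, 12)]
   so N = (5, 19/2)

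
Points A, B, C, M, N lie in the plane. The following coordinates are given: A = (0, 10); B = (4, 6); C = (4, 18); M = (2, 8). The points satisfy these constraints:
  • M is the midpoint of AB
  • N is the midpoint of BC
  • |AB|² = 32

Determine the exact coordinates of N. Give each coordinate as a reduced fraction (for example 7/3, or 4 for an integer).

1. N_x = 4  [2·N = B+C = (4, 6)+(4, 18)]
2. N_y = 12  [2·N = B+C = (4, 6)+(4, 18)]
   so N = (4, 12)

N = (4, 12)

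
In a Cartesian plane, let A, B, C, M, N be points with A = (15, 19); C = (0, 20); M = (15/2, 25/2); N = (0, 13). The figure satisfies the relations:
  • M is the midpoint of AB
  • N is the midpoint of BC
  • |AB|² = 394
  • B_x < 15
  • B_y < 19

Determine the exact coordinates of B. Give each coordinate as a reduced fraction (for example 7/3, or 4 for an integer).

B = (0, 6)

1. B_x = 0  [B = 2·M−A = 2·(15/2, 25/2)−(15, 19)]
2. B_y = 6  [B = 2·M−A = 2·(15/2, 25/2)−(15, 19)]
   so B = (0, 6)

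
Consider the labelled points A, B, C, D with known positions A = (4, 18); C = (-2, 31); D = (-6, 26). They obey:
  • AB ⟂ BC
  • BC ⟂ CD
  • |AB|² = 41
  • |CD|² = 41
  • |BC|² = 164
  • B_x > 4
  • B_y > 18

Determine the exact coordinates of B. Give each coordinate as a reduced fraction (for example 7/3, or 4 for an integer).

B = (8, 23)

1. B_x = 8  [[BC ⟂ CD ⇒ 4x+5y-147=0] ∩ [|B−(4, 18)|²=41]]
2. B_y = 23  [[BC ⟂ CD ⇒ 4x+5y-147=0] ∩ [|B−(4, 18)|²=41]]
   so B = (8, 23)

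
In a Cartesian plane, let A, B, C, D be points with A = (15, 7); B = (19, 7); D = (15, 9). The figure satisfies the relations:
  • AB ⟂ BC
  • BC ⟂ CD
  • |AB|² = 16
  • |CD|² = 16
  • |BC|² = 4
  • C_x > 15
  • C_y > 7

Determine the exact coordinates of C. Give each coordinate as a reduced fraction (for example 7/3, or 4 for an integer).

1. C_x = 19  [[AB ⟂ BC ⇒ 4x-76=0] ∩ [|C−(15, 9)|²=16]]
2. C_y = 9  [[AB ⟂ BC ⇒ 4x-76=0] ∩ [|C−(15, 9)|²=16]]
   so C = (19, 9)

C = (19, 9)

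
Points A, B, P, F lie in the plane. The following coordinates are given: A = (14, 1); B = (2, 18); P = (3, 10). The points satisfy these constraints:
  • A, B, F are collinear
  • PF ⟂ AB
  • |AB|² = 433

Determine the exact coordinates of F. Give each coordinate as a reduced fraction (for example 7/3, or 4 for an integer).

F = (2642/433, 5278/433)

1. F_x = 2642/433  [[A, B, F are collinear ⇒ -17x-12y+250=0] ∩ [PF ⟂ AB ⇒ -12x+17y-134=0]]
2. F_y = 5278/433  [[A, B, F are collinear ⇒ -17x-12y+250=0] ∩ [PF ⟂ AB ⇒ -12x+17y-134=0]]
   so F = (2642/433, 5278/433)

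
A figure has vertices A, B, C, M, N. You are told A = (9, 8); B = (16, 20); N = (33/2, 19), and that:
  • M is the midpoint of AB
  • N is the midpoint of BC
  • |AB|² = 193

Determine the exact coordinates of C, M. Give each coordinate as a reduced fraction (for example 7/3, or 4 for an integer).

1. M_x = 25/2  [2·M = A+B = (9, 8)+(16, 20)]
2. M_y = 14  [2·M = A+B = (9, 8)+(16, 20)]
   so M = (25/2, 14)
3. C_x = 17  [C = 2·N−B = 2·(33/2, 19)−(16, 20)]
4. C_y = 18  [C = 2·N−B = 2·(33/2, 19)−(16, 20)]
   so C = (17, 18)

C = (17, 18)
M = (25/2, 14)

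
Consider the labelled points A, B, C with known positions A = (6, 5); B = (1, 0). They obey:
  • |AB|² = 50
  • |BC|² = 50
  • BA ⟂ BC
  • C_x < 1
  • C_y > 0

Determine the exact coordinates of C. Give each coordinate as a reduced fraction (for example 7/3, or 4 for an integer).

1. C_x = -4  [[BA ⟂ BC ⇒ 5x+5y-5=0] ∩ [|C−(1, 0)|²=50]]
2. C_y = 5  [[BA ⟂ BC ⇒ 5x+5y-5=0] ∩ [|C−(1, 0)|²=50]]
   so C = (-4, 5)

C = (-4, 5)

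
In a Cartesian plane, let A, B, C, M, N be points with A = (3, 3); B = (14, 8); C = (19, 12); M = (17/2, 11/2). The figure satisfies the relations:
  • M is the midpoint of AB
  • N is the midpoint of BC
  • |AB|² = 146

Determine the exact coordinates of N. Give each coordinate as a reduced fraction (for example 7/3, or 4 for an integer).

N = (33/2, 10)

1. N_x = 33/2  [2·N = B+C = (14, 8)+(19, 12)]
2. N_y = 10  [2·N = B+C = (14, 8)+(19, 12)]
   so N = (33/2, 10)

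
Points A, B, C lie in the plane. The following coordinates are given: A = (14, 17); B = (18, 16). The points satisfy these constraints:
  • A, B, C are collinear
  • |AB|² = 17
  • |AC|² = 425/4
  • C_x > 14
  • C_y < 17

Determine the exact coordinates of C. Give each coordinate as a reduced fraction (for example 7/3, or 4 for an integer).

C = (24, 29/2)

1. C_x = 24  [[A, B, C are collinear ⇒ 1x+4y-82=0] ∩ [|C−(14, 17)|²=425/4]]
2. C_y = 29/2  [[A, B, C are collinear ⇒ 1x+4y-82=0] ∩ [|C−(14, 17)|²=425/4]]
   so C = (24, 29/2)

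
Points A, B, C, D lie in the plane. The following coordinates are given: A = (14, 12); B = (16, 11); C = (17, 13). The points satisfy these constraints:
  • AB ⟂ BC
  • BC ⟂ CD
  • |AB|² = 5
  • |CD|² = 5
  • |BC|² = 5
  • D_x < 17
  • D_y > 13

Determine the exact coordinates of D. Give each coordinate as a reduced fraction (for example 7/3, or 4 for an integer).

1. D_x = 15  [[BC ⟂ CD ⇒ 1x+2y-43=0] ∩ [|D−(17, 13)|²=5]]
2. D_y = 14  [[BC ⟂ CD ⇒ 1x+2y-43=0] ∩ [|D−(17, 13)|²=5]]
   so D = (15, 14)

D = (15, 14)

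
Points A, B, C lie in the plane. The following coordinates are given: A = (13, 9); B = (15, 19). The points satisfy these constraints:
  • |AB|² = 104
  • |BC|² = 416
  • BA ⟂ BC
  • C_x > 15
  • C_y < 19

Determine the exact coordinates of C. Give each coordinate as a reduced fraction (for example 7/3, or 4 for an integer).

1. C_x = 35  [[BA ⟂ BC ⇒ -2x-10y+220=0] ∩ [|C−(15, 19)|²=416]]
2. C_y = 15  [[BA ⟂ BC ⇒ -2x-10y+220=0] ∩ [|C−(15, 19)|²=416]]
   so C = (35, 15)

C = (35, 15)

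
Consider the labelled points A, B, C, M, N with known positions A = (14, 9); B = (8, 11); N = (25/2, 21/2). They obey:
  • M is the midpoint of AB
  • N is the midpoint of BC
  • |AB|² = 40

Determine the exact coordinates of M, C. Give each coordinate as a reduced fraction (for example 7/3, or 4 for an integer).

1. M_x = 11  [2·M = A+B = (14, 9)+(8, 11)]
2. M_y = 10  [2·M = A+B = (14, 9)+(8, 11)]
   so M = (11, 10)
3. C_x = 17  [C = 2·N−B = 2·(25/2, 21/2)−(8, 11)]
4. C_y = 10  [C = 2·N−B = 2·(25/2, 21/2)−(8, 11)]
   so C = (17, 10)

M = (11, 10)
C = (17, 10)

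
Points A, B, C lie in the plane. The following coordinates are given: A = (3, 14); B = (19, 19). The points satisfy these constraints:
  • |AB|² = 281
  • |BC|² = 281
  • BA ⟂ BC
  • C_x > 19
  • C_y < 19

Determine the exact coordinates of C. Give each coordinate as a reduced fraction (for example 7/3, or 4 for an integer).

1. C_x = 24  [[BA ⟂ BC ⇒ -16x-5y+399=0] ∩ [|C−(19, 19)|²=281]]
2. C_y = 3  [[BA ⟂ BC ⇒ -16x-5y+399=0] ∩ [|C−(19, 19)|²=281]]
   so C = (24, 3)

C = (24, 3)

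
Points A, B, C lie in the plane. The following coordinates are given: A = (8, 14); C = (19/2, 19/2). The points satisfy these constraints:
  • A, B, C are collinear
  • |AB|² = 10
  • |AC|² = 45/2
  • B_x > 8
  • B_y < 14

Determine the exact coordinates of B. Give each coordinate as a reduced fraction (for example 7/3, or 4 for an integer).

B = (9, 11)

1. B_x = 9  [[A, B, C are collinear ⇒ -9/2x-3/2y+57=0] ∩ [|B−(8, 14)|²=10]]
2. B_y = 11  [[A, B, C are collinear ⇒ -9/2x-3/2y+57=0] ∩ [|B−(8, 14)|²=10]]
   so B = (9, 11)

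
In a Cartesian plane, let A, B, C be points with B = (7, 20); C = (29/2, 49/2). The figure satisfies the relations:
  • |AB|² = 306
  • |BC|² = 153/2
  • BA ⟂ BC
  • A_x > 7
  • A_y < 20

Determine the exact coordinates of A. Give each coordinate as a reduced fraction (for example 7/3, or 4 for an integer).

A = (16, 5)

1. A_x = 16  [[BA ⟂ BC ⇒ 15/2x+9/2y-285/2=0] ∩ [|A−(7, 20)|²=306]]
2. A_y = 5  [[BA ⟂ BC ⇒ 15/2x+9/2y-285/2=0] ∩ [|A−(7, 20)|²=306]]
   so A = (16, 5)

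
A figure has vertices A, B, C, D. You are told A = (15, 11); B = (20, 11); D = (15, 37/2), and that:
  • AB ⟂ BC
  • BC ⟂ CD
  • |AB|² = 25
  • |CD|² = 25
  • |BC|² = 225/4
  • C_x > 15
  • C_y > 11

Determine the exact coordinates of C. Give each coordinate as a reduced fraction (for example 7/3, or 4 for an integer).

1. C_x = 20  [[AB ⟂ BC ⇒ 5x-100=0] ∩ [|C−(15, 37/2)|²=25]]
2. C_y = 37/2  [[AB ⟂ BC ⇒ 5x-100=0] ∩ [|C−(15, 37/2)|²=25]]
   so C = (20, 37/2)

C = (20, 37/2)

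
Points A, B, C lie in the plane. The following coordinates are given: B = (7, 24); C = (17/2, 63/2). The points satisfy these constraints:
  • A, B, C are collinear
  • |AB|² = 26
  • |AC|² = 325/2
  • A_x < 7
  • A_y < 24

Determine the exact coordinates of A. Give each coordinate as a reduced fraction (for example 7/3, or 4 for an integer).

A = (6, 19)

1. A_x = 6  [[A, B, C are collinear ⇒ -15/2x+3/2y+33/2=0] ∩ [|A−(7, 24)|²=26]]
2. A_y = 19  [[A, B, C are collinear ⇒ -15/2x+3/2y+33/2=0] ∩ [|A−(7, 24)|²=26]]
   so A = (6, 19)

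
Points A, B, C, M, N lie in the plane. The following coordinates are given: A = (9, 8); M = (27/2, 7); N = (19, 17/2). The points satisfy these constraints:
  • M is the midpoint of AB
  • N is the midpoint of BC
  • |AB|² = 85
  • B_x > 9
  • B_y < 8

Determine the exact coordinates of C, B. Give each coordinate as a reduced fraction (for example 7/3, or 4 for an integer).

1. B_x = 18  [B = 2·M−A = 2·(27/2, 7)−(9, 8)]
2. B_y = 6  [B = 2·M−A = 2·(27/2, 7)−(9, 8)]
   so B = (18, 6)
3. C_x = 20  [C = 2·N−B = 2·(19, 17/2)−(18, 6)]
4. C_y = 11  [C = 2·N−B = 2·(19, 17/2)−(18, 6)]
   so C = (20, 11)

C = (20, 11)
B = (18, 6)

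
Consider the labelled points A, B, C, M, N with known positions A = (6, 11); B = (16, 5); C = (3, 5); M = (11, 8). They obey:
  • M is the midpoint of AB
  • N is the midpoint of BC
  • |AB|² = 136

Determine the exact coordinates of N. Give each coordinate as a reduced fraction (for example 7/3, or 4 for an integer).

N = (19/2, 5)

1. N_x = 19/2  [2·N = B+C = (16, 5)+(3, 5)]
2. N_y = 5  [2·N = B+C = (16, 5)+(3, 5)]
   so N = (19/2, 5)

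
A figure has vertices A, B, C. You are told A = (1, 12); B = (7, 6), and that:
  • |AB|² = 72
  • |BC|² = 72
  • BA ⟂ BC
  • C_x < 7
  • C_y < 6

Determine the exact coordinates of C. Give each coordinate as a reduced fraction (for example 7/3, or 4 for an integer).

C = (1, 0)

1. C_x = 1  [[BA ⟂ BC ⇒ -6x+6y+6=0] ∩ [|C−(7, 6)|²=72]]
2. C_y = 0  [[BA ⟂ BC ⇒ -6x+6y+6=0] ∩ [|C−(7, 6)|²=72]]
   so C = (1, 0)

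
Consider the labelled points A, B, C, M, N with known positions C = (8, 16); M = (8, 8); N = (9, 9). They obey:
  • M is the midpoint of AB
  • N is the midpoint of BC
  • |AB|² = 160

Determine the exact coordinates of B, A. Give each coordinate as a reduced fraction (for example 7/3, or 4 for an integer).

B = (10, 2)
A = (6, 14)

1. B_x = 10  [B = 2·N−C = 2·(9, 9)−(8, 16)]
2. B_y = 2  [B = 2·N−C = 2·(9, 9)−(8, 16)]
   so B = (10, 2)
3. A_x = 6  [A = 2·M−B = 2·(8, 8)−(10, 2)]
4. A_y = 14  [A = 2·M−B = 2·(8, 8)−(10, 2)]
   so A = (6, 14)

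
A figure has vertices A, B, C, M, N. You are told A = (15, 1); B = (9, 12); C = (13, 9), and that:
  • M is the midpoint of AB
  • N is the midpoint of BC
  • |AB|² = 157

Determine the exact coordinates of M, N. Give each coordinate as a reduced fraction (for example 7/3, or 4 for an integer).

M = (12, 13/2)
N = (11, 21/2)

1. M_x = 12  [2·M = A+B = (15, 1)+(9, 12)]
2. M_y = 13/2  [2·M = A+B = (15, 1)+(9, 12)]
   so M = (12, 13/2)
3. N_x = 11  [2·N = B+C = (9, 12)+(13, 9)]
4. N_y = 21/2  [2·N = B+C = (9, 12)+(13, 9)]
   so N = (11, 21/2)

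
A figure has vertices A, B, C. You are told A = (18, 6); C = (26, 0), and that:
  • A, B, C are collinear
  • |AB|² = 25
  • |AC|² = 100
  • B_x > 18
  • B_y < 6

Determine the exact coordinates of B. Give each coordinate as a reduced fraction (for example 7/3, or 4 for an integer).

1. B_x = 22  [[A, B, C are collinear ⇒ -6x-8y+156=0] ∩ [|B−(18, 6)|²=25]]
2. B_y = 3  [[A, B, C are collinear ⇒ -6x-8y+156=0] ∩ [|B−(18, 6)|²=25]]
   so B = (22, 3)

B = (22, 3)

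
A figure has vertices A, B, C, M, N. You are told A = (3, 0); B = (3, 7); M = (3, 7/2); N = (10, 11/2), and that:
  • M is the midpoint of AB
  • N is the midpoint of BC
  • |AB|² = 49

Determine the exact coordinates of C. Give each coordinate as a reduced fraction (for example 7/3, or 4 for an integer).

C = (17, 4)

1. C_x = 17  [C = 2·N−B = 2·(10, 11/2)−(3, 7)]
2. C_y = 4  [C = 2·N−B = 2·(10, 11/2)−(3, 7)]
   so C = (17, 4)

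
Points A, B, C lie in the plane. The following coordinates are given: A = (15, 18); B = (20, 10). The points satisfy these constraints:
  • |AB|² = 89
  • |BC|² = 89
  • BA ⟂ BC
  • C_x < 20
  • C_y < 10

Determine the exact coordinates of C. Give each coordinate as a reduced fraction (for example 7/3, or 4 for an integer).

1. C_x = 12  [[BA ⟂ BC ⇒ -5x+8y+20=0] ∩ [|C−(20, 10)|²=89]]
2. C_y = 5  [[BA ⟂ BC ⇒ -5x+8y+20=0] ∩ [|C−(20, 10)|²=89]]
   so C = (12, 5)

C = (12, 5)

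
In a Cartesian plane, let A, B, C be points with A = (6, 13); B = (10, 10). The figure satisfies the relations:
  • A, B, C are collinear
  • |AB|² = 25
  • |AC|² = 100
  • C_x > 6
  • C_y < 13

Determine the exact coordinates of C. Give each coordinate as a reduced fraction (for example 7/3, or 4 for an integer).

C = (14, 7)

1. C_x = 14  [[A, B, C are collinear ⇒ 3x+4y-70=0] ∩ [|C−(6, 13)|²=100]]
2. C_y = 7  [[A, B, C are collinear ⇒ 3x+4y-70=0] ∩ [|C−(6, 13)|²=100]]
   so C = (14, 7)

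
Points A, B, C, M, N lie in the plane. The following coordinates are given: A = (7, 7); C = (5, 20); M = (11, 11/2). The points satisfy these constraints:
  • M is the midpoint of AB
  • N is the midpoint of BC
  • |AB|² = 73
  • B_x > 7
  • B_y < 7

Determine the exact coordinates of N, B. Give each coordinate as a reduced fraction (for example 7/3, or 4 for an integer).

N = (10, 12)
B = (15, 4)

1. B_x = 15  [B = 2·M−A = 2·(11, 11/2)−(7, 7)]
2. B_y = 4  [B = 2·M−A = 2·(11, 11/2)−(7, 7)]
   so B = (15, 4)
3. N_x = 10  [2·N = B+C = (15, 4)+(5, 20)]
4. N_y = 12  [2·N = B+C = (15, 4)+(5, 20)]
   so N = (10, 12)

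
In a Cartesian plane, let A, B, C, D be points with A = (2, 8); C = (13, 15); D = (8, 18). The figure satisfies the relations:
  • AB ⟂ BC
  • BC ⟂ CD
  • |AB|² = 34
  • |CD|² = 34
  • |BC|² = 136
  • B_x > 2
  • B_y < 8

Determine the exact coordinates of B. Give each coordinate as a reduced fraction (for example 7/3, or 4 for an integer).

B = (7, 5)

1. B_x = 7  [[BC ⟂ CD ⇒ 5x-3y-20=0] ∩ [|B−(2, 8)|²=34]]
2. B_y = 5  [[BC ⟂ CD ⇒ 5x-3y-20=0] ∩ [|B−(2, 8)|²=34]]
   so B = (7, 5)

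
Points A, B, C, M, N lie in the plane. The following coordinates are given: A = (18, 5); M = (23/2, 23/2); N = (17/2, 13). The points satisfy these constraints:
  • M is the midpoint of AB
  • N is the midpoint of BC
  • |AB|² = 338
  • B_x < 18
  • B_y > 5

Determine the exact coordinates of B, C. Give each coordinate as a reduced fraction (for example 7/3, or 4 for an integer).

1. B_x = 5  [B = 2·M−A = 2·(23/2, 23/2)−(18, 5)]
2. B_y = 18  [B = 2·M−A = 2·(23/2, 23/2)−(18, 5)]
   so B = (5, 18)
3. C_x = 12  [C = 2·N−B = 2·(17/2, 13)−(5, 18)]
4. C_y = 8  [C = 2·N−B = 2·(17/2, 13)−(5, 18)]
   so C = (12, 8)

B = (5, 18)
C = (12, 8)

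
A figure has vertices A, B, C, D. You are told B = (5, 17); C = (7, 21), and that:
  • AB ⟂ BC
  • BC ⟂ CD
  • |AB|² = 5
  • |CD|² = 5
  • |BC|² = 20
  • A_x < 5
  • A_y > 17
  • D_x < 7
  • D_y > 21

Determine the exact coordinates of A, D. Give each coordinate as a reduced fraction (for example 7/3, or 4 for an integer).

A = (3, 18)
D = (5, 22)

1. A_x = 3  [[AB ⟂ BC ⇒ -2x-4y+78=0] ∩ [|A−(5, 17)|²=5]]
2. A_y = 18  [[AB ⟂ BC ⇒ -2x-4y+78=0] ∩ [|A−(5, 17)|²=5]]
   so A = (3, 18)
3. D_x = 5  [[BC ⟂ CD ⇒ 2x+4y-98=0] ∩ [|D−(7, 21)|²=5]]
4. D_y = 22  [[BC ⟂ CD ⇒ 2x+4y-98=0] ∩ [|D−(7, 21)|²=5]]
   so D = (5, 22)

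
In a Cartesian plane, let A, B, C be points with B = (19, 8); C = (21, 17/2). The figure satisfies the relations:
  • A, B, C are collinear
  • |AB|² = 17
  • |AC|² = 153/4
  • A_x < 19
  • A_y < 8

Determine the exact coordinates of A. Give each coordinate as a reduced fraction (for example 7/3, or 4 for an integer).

A = (15, 7)

1. A_x = 15  [[A, B, C are collinear ⇒ -1/2x+2y-13/2=0] ∩ [|A−(19, 8)|²=17]]
2. A_y = 7  [[A, B, C are collinear ⇒ -1/2x+2y-13/2=0] ∩ [|A−(19, 8)|²=17]]
   so A = (15, 7)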